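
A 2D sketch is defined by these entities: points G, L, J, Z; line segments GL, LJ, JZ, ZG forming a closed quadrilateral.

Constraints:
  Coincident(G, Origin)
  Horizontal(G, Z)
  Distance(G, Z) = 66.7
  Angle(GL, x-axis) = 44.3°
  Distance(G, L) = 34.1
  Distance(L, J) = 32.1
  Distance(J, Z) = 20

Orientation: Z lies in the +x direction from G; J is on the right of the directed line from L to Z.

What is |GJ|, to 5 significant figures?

46.719

G is at the origin; G and Z share the same y with |GZ| = 66.7 and Z in +x, so Z = (66.7, 0). GL runs at 44.3° with |GL| = 34.1, so L = (24.405, 23.816). J is determined by |LJ| = 32.1 and |JZ| = 20.0 together: it lies at the intersection of circle(L, 32.1) and circle(Z, 20.0). With |LZ| = 48.539, the foot of the radical line on LZ is 30.763 from L and the perpendicular offset is √(32.1² − 30.763²) = 9.1663. Taking the right-of-LZ solution: J = (46.713, 0.73466).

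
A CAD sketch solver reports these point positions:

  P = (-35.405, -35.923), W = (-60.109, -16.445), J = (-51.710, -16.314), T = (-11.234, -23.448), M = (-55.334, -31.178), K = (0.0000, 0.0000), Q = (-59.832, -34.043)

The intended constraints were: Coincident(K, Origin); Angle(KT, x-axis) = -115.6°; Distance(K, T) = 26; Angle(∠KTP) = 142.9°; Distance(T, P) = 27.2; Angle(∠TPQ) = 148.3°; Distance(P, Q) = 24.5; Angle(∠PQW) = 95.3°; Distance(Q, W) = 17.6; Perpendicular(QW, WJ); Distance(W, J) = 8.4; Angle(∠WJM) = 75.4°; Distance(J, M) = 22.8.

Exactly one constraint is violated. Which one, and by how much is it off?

Distance(J, M) = 22.8 — off by 7.50.

K = (0.00, 0.00) ✓; KT at -115.6° ✓; |KT| = 26.00 ✓; ∠KTP = 142.9° ✓; |TP| = 27.20 ✓; ∠TPQ = 148.3° ✓; |PQ| = 24.50 ✓; ∠PQW = 95.30° ✓; |QW| = 17.60 ✓; ∠(QW, WJ) = 90.01° ✓; |WJ| = 8.400 ✓; ∠WJM = 75.40° ✓; |JM| = 15.30 ✗.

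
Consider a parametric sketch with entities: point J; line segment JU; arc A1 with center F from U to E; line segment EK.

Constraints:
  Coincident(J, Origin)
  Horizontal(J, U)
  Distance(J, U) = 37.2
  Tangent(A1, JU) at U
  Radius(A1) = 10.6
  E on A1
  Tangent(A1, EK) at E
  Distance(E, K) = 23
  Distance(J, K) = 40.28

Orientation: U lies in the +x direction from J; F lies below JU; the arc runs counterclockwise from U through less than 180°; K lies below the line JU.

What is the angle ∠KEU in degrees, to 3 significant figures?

138°

J is at the origin; JU is horizontal with |JU| = 37.2 and U on the +x side, so U = (37.2, 0.00). Since A1 is tangent to JU there, FU ⟂ JU, so F = U + (0, -10.6) = (37.2, -10.6). Since FE ⟂ EK (tangency), |FK| = √(10.6² + 23.0²) = 25.3 regardless of where E sits on A1. So K lies on both circle(J, 40.28) and circle(F, 25.3); the below-JU intersection is K = (24.1, -32.3). E is the foot of the tangent from K: E = (26.7, -9.42).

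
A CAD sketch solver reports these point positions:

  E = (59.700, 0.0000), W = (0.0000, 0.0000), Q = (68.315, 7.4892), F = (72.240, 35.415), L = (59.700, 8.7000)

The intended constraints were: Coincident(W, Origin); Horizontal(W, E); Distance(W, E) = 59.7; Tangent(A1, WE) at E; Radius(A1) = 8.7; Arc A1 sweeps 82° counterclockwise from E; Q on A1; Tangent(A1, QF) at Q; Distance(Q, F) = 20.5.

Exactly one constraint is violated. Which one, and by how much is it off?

Distance(Q, F) = 20.5 — off by 7.70.

W = (0.00, 0.00) ✓; W.y = 0.00, E.y = 0.00 ✓; |WE| = 59.70 ✓; ∠(LE, EW) = 90.00° ✓; |LE| = 8.700 ✓; bearing(L→Q) − bearing(L→E) = 82.00° ✓; |LQ| = 8.700 ✓; ∠(LQ, QF) = 90.00° ✓; |QF| = 28.20 ✗.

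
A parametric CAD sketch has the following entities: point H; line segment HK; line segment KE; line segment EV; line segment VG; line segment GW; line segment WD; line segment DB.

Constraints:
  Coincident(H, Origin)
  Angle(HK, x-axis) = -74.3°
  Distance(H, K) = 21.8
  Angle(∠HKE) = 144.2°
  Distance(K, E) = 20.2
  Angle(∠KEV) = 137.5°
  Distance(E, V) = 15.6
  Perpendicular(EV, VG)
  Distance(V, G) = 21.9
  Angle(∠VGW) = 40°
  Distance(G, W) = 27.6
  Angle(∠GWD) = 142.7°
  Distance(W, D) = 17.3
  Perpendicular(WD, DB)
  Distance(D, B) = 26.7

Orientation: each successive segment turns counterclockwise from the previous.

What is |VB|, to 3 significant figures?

19.5

H is at the origin; HK runs at -74.3° with length 21.8, so K = (5.90, -21.0). ∠HKE = 144.2° gives KE at -38.5° from the x-axis; with |KE| = 20.2, E = (21.7, -33.6). ∠KEV = 137.5° gives EV at 4.00° from the x-axis; with |EV| = 15.6, V = (37.3, -32.5). The perpendicularity gives VG at right angles to EV, so VG runs at 94.0°; with |VG| = 21.9, G = (35.7, -10.6). ∠VGW = 40.0° gives GW at -126° from the x-axis; with |GW| = 27.6, W = (19.5, -33.0). ∠GWD = 142.7° gives WD at -88.7° from the x-axis; with |WD| = 17.3, D = (19.9, -50.3). WD ⟂ DB, so DB runs at 1.30°; with |DB| = 26.7, B = (46.6, -49.6). Then |VB| = |B − V| = 19.5.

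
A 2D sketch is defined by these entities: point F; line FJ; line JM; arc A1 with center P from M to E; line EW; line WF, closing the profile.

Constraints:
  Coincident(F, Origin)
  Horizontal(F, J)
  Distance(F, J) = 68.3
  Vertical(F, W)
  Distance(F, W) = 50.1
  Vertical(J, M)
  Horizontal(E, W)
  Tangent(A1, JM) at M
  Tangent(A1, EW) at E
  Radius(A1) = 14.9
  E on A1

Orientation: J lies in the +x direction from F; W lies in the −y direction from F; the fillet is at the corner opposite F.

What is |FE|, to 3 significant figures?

73.2

F is at the origin; FJ is horizontal with |FJ| = 68.3 and J on the +x side, so J = (68.3, 0.00). FW is vertical with |FW| = 50.1 and W on the −y side, so W = (0.00, -50.1). The virtual corner opposite F is at (68.3, -50.1). Since A1 is tangent to JM there, PM ⟂ JM and tangency of A1 to EW means the radius PE is perpendicular to EW, with radius 14.9, so the center P sits 14.9 in from both sides at P = (53.4, -35.2). That places the tangent points at M = (68.3, -35.2) on JM and E = (53.4, -50.1) on EW. Then |FE| = |E − F| = 73.2.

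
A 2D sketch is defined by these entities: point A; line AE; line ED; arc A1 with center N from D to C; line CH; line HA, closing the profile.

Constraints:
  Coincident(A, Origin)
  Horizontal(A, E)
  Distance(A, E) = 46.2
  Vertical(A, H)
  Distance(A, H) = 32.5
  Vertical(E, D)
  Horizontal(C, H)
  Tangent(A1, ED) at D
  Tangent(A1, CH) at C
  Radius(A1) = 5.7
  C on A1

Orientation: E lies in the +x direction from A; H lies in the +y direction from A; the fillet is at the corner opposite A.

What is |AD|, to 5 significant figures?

53.410

A is at the origin; AE is horizontal with |AE| = 46.2 and E on the +x side, so E = (46.200, 0.0000). AH is vertical with |AH| = 32.5 and H on the +y side, so H = (0.0000, 32.500). The virtual corner opposite A is at (46.200, 32.500). The tangent condition forces ND to be normal to ED and the tangent condition forces NC to be normal to CH, with radius 5.7, so the center N sits 5.7 in from both sides at N = (40.500, 26.800). That places the tangent points at D = (46.200, 26.800) on ED and C = (40.500, 32.500) on CH. Then |AD| = |D − A| = 53.410.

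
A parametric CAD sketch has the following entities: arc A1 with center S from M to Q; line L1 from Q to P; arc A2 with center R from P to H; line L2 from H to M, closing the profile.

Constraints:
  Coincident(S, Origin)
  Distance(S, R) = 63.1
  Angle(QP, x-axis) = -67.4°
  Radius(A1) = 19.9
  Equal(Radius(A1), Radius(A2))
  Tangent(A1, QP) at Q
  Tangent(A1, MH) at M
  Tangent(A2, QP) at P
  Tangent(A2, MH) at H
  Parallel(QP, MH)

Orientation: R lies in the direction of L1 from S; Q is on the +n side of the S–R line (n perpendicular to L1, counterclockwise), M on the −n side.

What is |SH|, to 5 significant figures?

66.164

The slot axis is L1's direction at -67.4°, so u = (cos -67.4°, sin -67.4°) = (0.38430, -0.92321) and n = (−sin -67.4°, cos -67.4°) = (0.92321, 0.38430). S is at the origin and R lies 63.1 along u from S, so R = 63.1·u = (24.249, -58.255). Tangency of A1 to both parallel lines with radius 19.9 puts Q and M at S ± 19.9·n: Q = (18.372, 7.6475), M = (-18.372, -7.6475). Equal radii place P and H the same way about R: P = R + 19.9·n = (42.621, -50.607), H = R − 19.9·n = (5.8772, -65.902). Then |SH| = |H − S| = 66.164.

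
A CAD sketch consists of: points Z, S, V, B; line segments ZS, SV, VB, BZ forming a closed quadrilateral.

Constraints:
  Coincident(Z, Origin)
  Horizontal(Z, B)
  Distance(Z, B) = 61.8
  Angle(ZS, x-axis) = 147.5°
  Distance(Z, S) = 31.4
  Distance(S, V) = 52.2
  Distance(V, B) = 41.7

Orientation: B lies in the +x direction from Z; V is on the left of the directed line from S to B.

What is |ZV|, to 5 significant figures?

32.883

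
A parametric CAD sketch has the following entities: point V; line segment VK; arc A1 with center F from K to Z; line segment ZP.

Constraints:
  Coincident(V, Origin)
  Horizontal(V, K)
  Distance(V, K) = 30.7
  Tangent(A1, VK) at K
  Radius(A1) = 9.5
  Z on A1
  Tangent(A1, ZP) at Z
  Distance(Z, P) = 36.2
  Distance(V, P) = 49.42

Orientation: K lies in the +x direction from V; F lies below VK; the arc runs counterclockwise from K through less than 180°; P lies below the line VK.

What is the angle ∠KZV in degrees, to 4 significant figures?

112.9°

Checks: |FZ| = 9.500 ✓; ∠(FZ, ZP) = 90.00° ✓; |ZP| = 36.20 ✓; |VP| = 49.42 ✓.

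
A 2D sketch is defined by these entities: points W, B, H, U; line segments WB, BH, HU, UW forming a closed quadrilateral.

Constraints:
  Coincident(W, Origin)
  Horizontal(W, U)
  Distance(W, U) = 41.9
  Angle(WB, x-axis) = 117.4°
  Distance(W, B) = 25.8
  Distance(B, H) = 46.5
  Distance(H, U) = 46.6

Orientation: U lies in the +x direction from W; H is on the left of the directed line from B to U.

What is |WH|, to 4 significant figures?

53.46

Checks: W.y = 0.00, U.y = 0.00 ✓; |BH| = 46.50 ✓; |HU| = 46.60 ✓.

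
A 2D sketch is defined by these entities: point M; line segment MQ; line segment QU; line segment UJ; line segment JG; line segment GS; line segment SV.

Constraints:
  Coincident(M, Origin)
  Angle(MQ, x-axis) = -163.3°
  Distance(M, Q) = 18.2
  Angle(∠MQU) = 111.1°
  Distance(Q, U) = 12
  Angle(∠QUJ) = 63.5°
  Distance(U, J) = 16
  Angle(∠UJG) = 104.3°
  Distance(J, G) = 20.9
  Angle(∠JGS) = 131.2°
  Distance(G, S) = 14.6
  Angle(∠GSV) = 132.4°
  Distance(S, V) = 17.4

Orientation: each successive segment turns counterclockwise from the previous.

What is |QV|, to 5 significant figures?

25.826

∠JGS = 131.2° gives GS at 146.60° from the x-axis; with |GS| = 14.6, S = (-18.554, 17.569). ∠GSV = 132.4° gives SV at -165.80° from the x-axis; with |SV| = 17.4, V = (-35.422, 13.300). Then |QV| = |V − Q| = 25.826.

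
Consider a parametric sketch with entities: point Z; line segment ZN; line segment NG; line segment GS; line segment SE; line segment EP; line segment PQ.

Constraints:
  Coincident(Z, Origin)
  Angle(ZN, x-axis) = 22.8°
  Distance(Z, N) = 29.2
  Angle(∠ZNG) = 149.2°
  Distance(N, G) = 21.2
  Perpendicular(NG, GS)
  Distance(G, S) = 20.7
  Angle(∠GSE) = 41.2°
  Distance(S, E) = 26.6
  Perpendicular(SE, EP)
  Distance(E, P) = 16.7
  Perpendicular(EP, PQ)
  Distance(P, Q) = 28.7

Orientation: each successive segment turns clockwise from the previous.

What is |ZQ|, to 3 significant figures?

60.3

SE is perpendicular to EP, so EP runs at 33.2°; with |EP| = 16.7, P = (44.4, 19.3). The perpendicularity gives PQ at right angles to EP, so PQ runs at -56.8°; with |PQ| = 28.7, Q = (60.2, -4.75). Then |ZQ| = |Q − Z| = 60.3.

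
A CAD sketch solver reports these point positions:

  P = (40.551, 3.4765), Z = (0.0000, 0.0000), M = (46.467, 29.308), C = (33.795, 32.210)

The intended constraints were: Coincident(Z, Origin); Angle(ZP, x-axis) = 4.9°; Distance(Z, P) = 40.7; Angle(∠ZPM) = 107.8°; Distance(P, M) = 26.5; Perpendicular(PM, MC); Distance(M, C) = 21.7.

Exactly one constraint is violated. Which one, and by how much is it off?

Distance(M, C) = 21.7 — off by 8.70.

Z = (0.00, 0.00) ✓; ZP at 4.900° ✓; |ZP| = 40.70 ✓; ∠ZPM = 107.8° ✓; |PM| = 26.50 ✓; ∠(PM, MC) = 90.00° ✓; |MC| = 13.00 ✗.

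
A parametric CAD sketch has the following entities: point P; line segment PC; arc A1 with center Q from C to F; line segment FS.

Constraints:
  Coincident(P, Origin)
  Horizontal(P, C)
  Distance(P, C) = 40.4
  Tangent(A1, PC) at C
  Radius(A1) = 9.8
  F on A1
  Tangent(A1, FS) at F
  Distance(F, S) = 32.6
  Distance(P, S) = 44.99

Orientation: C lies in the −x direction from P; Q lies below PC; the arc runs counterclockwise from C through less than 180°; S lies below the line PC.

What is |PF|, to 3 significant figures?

50.0

Checks: |QF| = 9.800 ✓; ∠(QF, FS) = 90.00° ✓; |FS| = 32.60 ✓; |PS| = 44.99 ✓.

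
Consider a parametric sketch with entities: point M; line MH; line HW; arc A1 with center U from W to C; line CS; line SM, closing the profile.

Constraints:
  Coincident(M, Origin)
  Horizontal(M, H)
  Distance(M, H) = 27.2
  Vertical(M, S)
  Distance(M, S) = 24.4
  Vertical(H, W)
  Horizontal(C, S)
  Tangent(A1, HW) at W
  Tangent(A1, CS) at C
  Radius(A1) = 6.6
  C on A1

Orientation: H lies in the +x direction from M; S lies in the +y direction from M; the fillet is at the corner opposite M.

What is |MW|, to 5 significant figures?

32.507

M is at the origin; MH is horizontal with |MH| = 27.2 and H on the +x side, so H = (27.200, 0.0000). MS is vertical with |MS| = 24.4 and S on the +y side, so S = (0.0000, 24.400). The virtual corner opposite M is at (27.200, 24.400). Since A1 is tangent to HW there, UW ⟂ HW and the tangent condition forces UC to be normal to CS, with radius 6.6, so the center U sits 6.6 in from both sides at U = (20.600, 17.800). That places the tangent points at W = (27.200, 17.800) on HW and C = (20.600, 24.400) on CS. Then |MW| = |W − M| = 32.507.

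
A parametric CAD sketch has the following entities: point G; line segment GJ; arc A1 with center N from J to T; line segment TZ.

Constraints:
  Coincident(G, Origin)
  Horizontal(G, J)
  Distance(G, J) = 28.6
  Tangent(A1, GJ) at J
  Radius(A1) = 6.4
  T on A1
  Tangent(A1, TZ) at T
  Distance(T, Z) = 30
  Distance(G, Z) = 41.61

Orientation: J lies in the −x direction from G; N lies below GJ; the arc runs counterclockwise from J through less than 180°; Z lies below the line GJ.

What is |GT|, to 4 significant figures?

35.55

Checks: ∠(NJ, JG) = 90.00° ✓; |NT| = 6.400 ✓; ∠(NT, TZ) = 90.00° ✓; |TZ| = 30.00 ✓; |GZ| = 41.61 ✓.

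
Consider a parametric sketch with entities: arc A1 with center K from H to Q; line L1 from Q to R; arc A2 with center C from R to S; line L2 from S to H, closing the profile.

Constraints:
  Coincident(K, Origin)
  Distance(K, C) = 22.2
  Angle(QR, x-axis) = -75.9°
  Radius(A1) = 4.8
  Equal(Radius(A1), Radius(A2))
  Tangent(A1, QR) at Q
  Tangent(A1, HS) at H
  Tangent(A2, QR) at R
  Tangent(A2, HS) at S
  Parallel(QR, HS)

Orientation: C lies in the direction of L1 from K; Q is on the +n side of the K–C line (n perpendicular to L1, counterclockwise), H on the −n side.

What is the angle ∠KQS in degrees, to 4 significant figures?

66.61°

The slot axis is L1's direction at -75.9°, so u = (cos -75.9°, sin -75.9°) = (0.2436, -0.9699) and n = (−sin -75.9°, cos -75.9°) = (0.9699, 0.2436). K is at the origin and C lies 22.2 along u from K, so C = 22.2·u = (5.408, -21.53). Tangency of A1 to both parallel lines with radius 4.8 puts Q and H at K ± 4.8·n: Q = (4.655, 1.169), H = (-4.655, -1.169). Equal radii place R and S the same way about C: R = C + 4.8·n = (10.06, -20.36), S = C − 4.8·n = (0.7529, -22.70). Then cos ∠KQS = QK·QS / (|QK||QS|), giving 66.61°.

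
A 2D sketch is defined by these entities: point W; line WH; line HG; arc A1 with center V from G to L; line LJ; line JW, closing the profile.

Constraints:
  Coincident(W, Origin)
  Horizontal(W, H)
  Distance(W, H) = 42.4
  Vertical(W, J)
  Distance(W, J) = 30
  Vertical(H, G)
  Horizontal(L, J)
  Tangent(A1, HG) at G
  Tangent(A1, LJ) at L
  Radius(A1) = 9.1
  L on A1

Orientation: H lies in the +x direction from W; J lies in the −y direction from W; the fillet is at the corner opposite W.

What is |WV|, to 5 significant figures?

39.315

W is at the origin; WH is horizontal with |WH| = 42.4 and H on the +x side, so H = (42.400, 0.0000). WJ is vertical with |WJ| = 30.0 and J on the −y side, so J = (0.0000, -30.000). The virtual corner opposite W is at (42.400, -30.000). A1 meets HG tangentially, so VG is at right angles to HG and tangency of A1 to LJ means the radius VL is perpendicular to LJ, with radius 9.1, so the center V sits 9.1 in from both sides at V = (33.300, -20.900). Then |WV| = |V − W| = 39.315.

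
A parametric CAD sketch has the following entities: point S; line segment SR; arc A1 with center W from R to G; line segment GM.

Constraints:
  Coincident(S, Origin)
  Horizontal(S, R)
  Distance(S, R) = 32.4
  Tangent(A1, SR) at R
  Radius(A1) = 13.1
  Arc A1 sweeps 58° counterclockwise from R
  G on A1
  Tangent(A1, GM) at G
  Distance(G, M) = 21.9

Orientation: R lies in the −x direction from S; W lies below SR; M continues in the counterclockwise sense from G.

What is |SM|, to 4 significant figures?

60.41

On A1, R sits at bearing 90° from W; a 58° counterclockwise sweep puts G at bearing 148°, so G = W + 13.1·(cos 148°, sin 148°) = (-43.51, -6.158). Tangency of A1 to GM means the radius WG is perpendicular to GM, so GM runs along (−sin 148°, cos 148°); with |GM| = 21.9, M = (-55.11, -24.73). Then |SM| = |M − S| = 60.41.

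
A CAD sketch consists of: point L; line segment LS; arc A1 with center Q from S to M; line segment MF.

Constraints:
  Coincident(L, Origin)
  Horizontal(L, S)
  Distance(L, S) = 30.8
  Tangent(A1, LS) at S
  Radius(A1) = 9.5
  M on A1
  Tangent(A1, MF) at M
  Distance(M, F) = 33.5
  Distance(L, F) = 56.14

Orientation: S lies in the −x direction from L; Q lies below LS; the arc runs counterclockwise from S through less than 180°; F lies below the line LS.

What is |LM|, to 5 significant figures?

41.664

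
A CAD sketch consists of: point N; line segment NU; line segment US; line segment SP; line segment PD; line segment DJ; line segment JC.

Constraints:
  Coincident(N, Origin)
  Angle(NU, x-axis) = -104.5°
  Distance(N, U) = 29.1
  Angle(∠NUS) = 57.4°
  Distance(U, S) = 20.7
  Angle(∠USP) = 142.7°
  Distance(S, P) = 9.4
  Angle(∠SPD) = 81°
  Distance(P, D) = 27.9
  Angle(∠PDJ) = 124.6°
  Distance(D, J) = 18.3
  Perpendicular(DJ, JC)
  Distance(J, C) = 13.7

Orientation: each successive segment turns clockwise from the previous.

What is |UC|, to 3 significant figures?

10.6

∠PDJ = 124.6° gives DJ at -58.8° from the x-axis; with |DJ| = 18.3, J = (15.0, -21.0). DJ is perpendicular to JC, so JC runs at -149°; with |JC| = 13.7, C = (3.32, -28.1). Then |UC| = |C − U| = 10.6.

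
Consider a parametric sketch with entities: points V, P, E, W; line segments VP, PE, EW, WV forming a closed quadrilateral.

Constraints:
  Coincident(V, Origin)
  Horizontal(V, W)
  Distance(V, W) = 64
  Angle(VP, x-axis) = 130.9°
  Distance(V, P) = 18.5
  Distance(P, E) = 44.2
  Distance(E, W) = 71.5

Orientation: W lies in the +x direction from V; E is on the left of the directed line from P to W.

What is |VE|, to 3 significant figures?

51.9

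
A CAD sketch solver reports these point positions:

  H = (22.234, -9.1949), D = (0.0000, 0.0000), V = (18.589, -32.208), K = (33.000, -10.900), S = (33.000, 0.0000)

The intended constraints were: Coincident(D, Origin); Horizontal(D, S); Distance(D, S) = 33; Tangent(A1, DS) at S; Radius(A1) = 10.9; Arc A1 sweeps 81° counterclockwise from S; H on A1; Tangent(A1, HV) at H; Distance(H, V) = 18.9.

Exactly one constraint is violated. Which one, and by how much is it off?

Distance(H, V) = 18.9 — off by 4.40.

D = (0.00, 0.00) ✓; D.y = 0.00, S.y = 0.00 ✓; |DS| = 33.00 ✓; ∠(KS, SD) = 90.00° ✓; |KS| = 10.90 ✓; bearing(K→H) − bearing(K→S) = 81.00° ✓; |KH| = 10.90 ✓; ∠(KH, HV) = 90.00° ✓; |HV| = 23.30 ✗.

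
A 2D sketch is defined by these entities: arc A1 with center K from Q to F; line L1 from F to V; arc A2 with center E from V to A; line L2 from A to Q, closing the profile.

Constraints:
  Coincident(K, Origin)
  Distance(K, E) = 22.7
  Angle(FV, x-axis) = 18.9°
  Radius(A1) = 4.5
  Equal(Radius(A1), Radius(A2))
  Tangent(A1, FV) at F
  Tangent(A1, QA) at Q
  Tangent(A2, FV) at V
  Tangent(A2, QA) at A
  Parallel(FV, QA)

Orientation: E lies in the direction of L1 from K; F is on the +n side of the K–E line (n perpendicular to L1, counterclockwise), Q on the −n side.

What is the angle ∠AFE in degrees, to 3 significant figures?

10.4°

The slot axis is L1's direction at 18.9°, so u = (cos 18.9°, sin 18.9°) = (0.946, 0.324) and n = (−sin 18.9°, cos 18.9°) = (-0.324, 0.946). K is at the origin and E lies 22.7 along u from K, so E = 22.7·u = (21.5, 7.35). Tangency of A1 to both parallel lines with radius 4.5 puts F and Q at K ± 4.5·n: F = (-1.46, 4.26), Q = (1.46, -4.26). Equal radii place V and A the same way about E: V = E + 4.5·n = (20.0, 11.6), A = E − 4.5·n = (22.9, 3.10). Then cos ∠AFE = FA·FE / (|FA||FE|), giving 10.4°.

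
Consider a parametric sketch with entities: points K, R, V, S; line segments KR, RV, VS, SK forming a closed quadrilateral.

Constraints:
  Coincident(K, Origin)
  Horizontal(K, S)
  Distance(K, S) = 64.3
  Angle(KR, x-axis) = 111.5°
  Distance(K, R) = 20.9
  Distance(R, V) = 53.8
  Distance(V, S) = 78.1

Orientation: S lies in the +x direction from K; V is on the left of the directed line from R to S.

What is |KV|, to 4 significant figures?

68.29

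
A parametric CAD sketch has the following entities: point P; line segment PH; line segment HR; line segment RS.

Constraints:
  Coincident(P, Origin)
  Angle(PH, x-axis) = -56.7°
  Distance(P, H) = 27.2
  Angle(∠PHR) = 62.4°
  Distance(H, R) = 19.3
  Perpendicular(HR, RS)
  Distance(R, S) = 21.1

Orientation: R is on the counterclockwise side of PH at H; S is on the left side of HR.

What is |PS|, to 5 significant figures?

7.3414

∠PHR = 62.4°, so HR runs at -56.7° + (180° − 62.4°) = 60.900° from the x-axis; with |HR| = 19.3, R = H + 19.3·(cos 60.900°, sin 60.900°) = (24.320, -5.8702). HR is perpendicular to RS; with |RS| = 21.1 on the left of HR, S = R + 21.1·(-0.87377, 0.48634) = (5.8831, 4.3915). Then |PS| = |S − P| = 7.3414.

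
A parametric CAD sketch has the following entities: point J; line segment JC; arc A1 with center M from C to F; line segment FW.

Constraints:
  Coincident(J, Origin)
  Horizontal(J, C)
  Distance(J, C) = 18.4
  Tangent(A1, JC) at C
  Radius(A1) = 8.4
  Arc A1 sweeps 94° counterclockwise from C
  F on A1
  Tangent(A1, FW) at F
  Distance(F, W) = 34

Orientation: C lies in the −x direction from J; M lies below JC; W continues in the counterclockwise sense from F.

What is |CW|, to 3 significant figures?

43.3

On A1, C sits at bearing 90° from M; a 94° counterclockwise sweep puts F at bearing 184°, so F = M + 8.4·(cos 184°, sin 184°) = (-26.8, -8.99). Tangency of A1 to FW means the radius MF is perpendicular to FW, so FW runs along (−sin 184°, cos 184°); with |FW| = 34.0, W = (-24.4, -42.9). Then |CW| = |W − C| = 43.3.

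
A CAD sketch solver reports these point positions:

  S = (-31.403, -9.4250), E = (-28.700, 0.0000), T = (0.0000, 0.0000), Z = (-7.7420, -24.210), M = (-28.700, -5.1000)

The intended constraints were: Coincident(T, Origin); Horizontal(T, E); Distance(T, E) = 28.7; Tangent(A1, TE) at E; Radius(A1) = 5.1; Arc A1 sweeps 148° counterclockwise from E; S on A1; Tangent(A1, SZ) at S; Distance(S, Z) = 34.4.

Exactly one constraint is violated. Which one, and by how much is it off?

Distance(S, Z) = 34.4 — off by 6.50.

T = (0.00, 0.00) ✓; T.y = 0.00, E.y = 0.00 ✓; |TE| = 28.70 ✓; ∠(ME, ET) = 90.00° ✓; |ME| = 5.100 ✓; bearing(M→S) − bearing(M→E) = 148.0° ✓; |MS| = 5.100 ✓; ∠(MS, SZ) = 90.00° ✓; |SZ| = 27.90 ✗.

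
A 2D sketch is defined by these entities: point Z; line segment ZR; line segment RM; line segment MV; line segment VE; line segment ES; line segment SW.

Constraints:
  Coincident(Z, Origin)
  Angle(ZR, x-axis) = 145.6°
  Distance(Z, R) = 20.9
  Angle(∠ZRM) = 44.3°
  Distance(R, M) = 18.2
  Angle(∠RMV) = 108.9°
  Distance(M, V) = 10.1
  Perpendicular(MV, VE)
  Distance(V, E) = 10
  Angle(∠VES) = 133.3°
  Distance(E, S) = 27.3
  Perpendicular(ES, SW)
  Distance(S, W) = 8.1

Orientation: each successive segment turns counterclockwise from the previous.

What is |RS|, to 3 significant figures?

12.1

Z is at the origin; ZR runs at 145.6° with length 20.9, so R = (-17.2, 11.8). ∠ZRM = 44.3° gives RM at -78.7° from the x-axis; with |RM| = 18.2, M = (-13.7, -6.04). ∠RMV = 108.9° gives MV at -7.60° from the x-axis; with |MV| = 10.1, V = (-3.67, -7.38). MV is perpendicular to VE, so VE runs at 82.4°; with |VE| = 10.0, E = (-2.34, 2.54). ∠VES = 133.3° gives ES at 129° from the x-axis; with |ES| = 27.3, S = (-19.6, 23.7). Then |RS| = |S − R| = 12.1.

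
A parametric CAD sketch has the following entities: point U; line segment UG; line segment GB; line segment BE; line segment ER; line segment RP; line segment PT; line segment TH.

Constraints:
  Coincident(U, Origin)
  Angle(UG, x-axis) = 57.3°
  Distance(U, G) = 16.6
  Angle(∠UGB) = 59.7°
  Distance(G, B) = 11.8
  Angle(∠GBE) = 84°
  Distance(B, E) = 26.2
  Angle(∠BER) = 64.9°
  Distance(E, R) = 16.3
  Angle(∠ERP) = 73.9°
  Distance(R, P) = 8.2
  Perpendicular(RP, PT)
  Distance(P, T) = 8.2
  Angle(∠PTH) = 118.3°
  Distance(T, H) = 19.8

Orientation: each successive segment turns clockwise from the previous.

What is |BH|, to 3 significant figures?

38.6

U is at the origin; UG runs at 57.3° with length 16.6, so G = (8.97, 14.0). ∠UGB = 59.7° gives GB at -63.0° from the x-axis; with |GB| = 11.8, B = (14.3, 3.46). ∠GBE = 84.0° gives BE at -159° from the x-axis; with |BE| = 26.2, E = (-10.1, -5.93). ∠BER = 64.9° gives ER at 85.9° from the x-axis; with |ER| = 16.3, R = (-8.97, 10.3). ∠ERP = 73.9° gives RP at -20.2° from the x-axis; with |RP| = 8.2, P = (-1.27, 7.49). The perpendicularity gives PT at right angles to RP, so PT runs at -110°; with |PT| = 8.2, T = (-4.11, -0.203). ∠PTH = 118.3° gives TH at -172° from the x-axis; with |TH| = 19.8, H = (-23.7, -2.99). Then |BH| = |H − B| = 38.6.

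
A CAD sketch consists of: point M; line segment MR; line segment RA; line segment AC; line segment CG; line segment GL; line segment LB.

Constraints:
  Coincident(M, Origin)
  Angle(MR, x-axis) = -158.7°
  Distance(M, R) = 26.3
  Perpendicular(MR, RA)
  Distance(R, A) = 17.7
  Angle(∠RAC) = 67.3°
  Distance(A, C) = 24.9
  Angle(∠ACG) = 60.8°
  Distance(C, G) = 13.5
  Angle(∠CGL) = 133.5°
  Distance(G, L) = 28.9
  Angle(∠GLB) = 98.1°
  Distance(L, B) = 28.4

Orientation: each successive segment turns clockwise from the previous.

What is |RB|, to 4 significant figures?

36.16

M is at the origin; MR runs at -158.7° with length 26.3, so R = (-24.50, -9.554). MR ⟂ RA, so RA runs at 111.3°; with |RA| = 17.7, A = (-30.93, 6.937). ∠RAC = 67.3° gives AC at -1.400° from the x-axis; with |AC| = 24.9, C = (-6.040, 6.329). ∠ACG = 60.8° gives CG at -120.6° from the x-axis; with |CG| = 13.5, G = (-12.91, -5.291). ∠CGL = 133.5° gives GL at -167.1° from the x-axis; with |GL| = 28.9, L = (-41.08, -11.74). ∠GLB = 98.1° gives LB at 111.0° from the x-axis; with |LB| = 28.4, B = (-51.26, 14.77). Then |RB| = |B − R| = 36.16.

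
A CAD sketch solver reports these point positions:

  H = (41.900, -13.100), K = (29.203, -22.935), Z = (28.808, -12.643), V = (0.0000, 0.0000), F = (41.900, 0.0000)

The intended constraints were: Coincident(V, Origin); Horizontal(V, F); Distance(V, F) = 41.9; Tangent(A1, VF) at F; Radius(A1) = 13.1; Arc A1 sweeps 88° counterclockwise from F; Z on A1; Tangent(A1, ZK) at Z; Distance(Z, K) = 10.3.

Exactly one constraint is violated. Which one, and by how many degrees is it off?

Tangent(A1, ZK) at Z — off by 4.20°.

V = (0.00, 0.00) ✓; V.y = 0.00, F.y = 0.00 ✓; |VF| = 41.90 ✓; ∠(HF, FV) = 90.00° ✓; |HF| = 13.10 ✓; bearing(H→Z) − bearing(H→F) = 88.00° ✓; |HZ| = 13.10 ✓; ∠(HZ, ZK) = 85.80° ✗; |ZK| = 10.30 ✓.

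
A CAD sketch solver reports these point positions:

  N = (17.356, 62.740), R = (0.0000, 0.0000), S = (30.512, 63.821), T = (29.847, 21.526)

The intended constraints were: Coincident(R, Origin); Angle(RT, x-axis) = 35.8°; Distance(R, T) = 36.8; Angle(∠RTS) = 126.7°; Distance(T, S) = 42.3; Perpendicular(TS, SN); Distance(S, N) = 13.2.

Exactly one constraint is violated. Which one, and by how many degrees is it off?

Perpendicular(TS, SN) — off by 5.60°.

R = (0.00, 0.00) ✓; RT at 35.80° ✓; |RT| = 36.80 ✓; ∠RTS = 126.7° ✓; |TS| = 42.30 ✓; ∠(TS, SN) = 95.60° ✗; |SN| = 13.20 ✓.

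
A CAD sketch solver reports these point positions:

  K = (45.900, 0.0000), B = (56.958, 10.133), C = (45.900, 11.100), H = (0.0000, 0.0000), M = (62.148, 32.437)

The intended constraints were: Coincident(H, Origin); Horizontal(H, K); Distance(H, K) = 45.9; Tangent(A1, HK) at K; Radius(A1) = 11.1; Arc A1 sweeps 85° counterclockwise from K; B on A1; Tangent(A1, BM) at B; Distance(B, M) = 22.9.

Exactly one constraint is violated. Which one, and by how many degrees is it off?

Tangent(A1, BM) at B — off by 8.10°.

H = (0.00, 0.00) ✓; H.y = 0.00, K.y = 0.00 ✓; |HK| = 45.90 ✓; ∠(CK, KH) = 90.00° ✓; |CK| = 11.10 ✓; bearing(C→B) − bearing(C→K) = 85.00° ✓; |CB| = 11.10 ✓; ∠(CB, BM) = 98.10° ✗; |BM| = 22.90 ✓.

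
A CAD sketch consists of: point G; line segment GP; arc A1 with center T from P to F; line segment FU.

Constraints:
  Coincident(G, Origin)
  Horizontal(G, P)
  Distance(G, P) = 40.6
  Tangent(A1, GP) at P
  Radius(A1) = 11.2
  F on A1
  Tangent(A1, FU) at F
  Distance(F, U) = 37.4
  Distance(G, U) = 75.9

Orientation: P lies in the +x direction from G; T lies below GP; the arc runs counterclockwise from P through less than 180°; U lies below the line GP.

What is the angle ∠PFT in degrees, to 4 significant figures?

20.13°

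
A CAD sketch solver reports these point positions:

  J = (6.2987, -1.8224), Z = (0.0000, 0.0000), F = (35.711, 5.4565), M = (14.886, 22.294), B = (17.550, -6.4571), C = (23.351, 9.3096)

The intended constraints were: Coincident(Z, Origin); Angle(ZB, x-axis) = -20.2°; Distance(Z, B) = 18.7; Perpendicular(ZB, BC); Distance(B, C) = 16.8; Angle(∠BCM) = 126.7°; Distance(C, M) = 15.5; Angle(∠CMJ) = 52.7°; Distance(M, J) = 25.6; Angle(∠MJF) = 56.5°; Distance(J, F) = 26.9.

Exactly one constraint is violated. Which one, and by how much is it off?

Distance(J, F) = 26.9 — off by 3.40.

Z = (0.00, 0.00) ✓; ZB at -20.20° ✓; |ZB| = 18.70 ✓; ∠(ZB, BC) = 90.00° ✓; |BC| = 16.80 ✓; ∠BCM = 126.7° ✓; |CM| = 15.50 ✓; ∠CMJ = 52.70° ✓; |MJ| = 25.60 ✓; ∠MJF = 56.50° ✓; |JF| = 30.30 ✗.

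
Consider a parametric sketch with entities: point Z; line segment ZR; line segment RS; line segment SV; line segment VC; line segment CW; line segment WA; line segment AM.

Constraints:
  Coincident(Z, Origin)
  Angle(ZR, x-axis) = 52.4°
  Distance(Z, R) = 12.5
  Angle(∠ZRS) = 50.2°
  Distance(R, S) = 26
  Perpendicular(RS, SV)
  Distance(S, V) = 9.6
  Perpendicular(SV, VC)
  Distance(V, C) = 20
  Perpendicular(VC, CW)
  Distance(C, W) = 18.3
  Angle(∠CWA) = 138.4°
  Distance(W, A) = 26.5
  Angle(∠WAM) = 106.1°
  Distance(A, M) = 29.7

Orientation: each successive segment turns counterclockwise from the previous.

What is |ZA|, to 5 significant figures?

41.186

Z is at the origin; ZR runs at 52.4° with length 12.5, so R = (7.6268, 9.9036). ∠ZRS = 50.2° gives RS at -177.80° from the x-axis; with |RS| = 26.0, S = (-18.354, 8.9055). RS ⟂ SV, so SV runs at -87.800°; with |SV| = 9.6, V = (-17.985, -0.68739). SV ⟂ VC, so VC runs at 2.2000°; with |VC| = 20.0, C = (1.9998, 0.080370). VC ⟂ CW, so CW runs at 92.200°; with |CW| = 18.3, W = (1.2973, 18.367). ∠CWA = 138.4° gives WA at 133.80° from the x-axis; with |WA| = 26.5, A = (-17.045, 37.494). Then |ZA| = |A − Z| = 41.186.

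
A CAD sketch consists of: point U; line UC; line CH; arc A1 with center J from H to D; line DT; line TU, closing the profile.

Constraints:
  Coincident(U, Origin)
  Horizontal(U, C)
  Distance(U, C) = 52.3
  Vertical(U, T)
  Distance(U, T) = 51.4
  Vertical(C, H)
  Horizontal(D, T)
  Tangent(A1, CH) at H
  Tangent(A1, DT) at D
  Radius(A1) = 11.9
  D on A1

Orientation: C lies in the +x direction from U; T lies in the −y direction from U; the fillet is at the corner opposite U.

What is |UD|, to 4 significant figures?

65.38

U is at the origin; U and C share the same y with |UC| = 52.3 and C on the +x side, so C = (52.30, 0.000). UT is vertical with |UT| = 51.4 and T on the −y side, so T = (0.000, -51.40). The virtual corner opposite U is at (52.30, -51.40). Tangency of A1 to CH means the radius JH is perpendicular to CH and tangency of A1 to DT means the radius JD is perpendicular to DT, with radius 11.9, so the center J sits 11.9 in from both sides at J = (40.40, -39.50). That places the tangent points at H = (52.30, -39.50) on CH and D = (40.40, -51.40) on DT. Then |UD| = |D − U| = 65.38.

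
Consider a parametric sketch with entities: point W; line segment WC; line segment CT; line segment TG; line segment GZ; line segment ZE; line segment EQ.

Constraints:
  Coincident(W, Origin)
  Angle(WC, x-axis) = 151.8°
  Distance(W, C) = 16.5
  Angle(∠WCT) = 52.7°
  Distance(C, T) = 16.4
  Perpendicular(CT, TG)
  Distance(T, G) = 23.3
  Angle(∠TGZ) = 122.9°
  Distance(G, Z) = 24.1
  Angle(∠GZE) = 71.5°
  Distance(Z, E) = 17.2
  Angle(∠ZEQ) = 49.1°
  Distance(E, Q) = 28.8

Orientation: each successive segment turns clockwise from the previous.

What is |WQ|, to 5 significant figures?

20.911

W is at the origin; WC runs at 151.8° with length 16.5, so C = (-14.542, 7.7971). ∠WCT = 52.7° gives CT at 24.500° from the x-axis; with |CT| = 16.4, T = (0.38186, 14.598). CT ⟂ TG, so TG runs at -65.500°; with |TG| = 23.3, G = (10.044, -6.6040). ∠TGZ = 122.9° gives GZ at -122.60° from the x-axis; with |GZ| = 24.1, Z = (-2.9402, -26.907). ∠GZE = 71.5° gives ZE at 128.90° from the x-axis; with |ZE| = 17.2, E = (-13.741, -13.521). ∠ZEQ = 49.1° gives EQ at -2.0000° from the x-axis; with |EQ| = 28.8, Q = (15.041, -14.526). Then |WQ| = |Q − W| = 20.911.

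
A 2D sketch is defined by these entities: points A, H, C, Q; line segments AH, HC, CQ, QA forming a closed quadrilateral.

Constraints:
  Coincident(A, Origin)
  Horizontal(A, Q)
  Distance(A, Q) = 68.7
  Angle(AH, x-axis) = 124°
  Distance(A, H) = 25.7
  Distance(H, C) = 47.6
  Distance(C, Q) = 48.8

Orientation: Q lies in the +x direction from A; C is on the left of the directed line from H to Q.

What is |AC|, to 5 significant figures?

45.340

Checks: A = (0.00, 0.00) ✓; |HC| = 47.60 ✓; |CQ| = 48.80 ✓.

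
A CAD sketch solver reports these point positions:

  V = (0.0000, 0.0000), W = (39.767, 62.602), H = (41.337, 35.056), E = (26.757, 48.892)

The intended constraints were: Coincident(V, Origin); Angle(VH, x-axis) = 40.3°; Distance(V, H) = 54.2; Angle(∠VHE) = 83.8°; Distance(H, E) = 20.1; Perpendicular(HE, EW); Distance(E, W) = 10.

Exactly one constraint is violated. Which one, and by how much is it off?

Distance(E, W) = 10 — off by 8.90.

V = (0.00, 0.00) ✓; VH at 40.30° ✓; |VH| = 54.20 ✓; ∠VHE = 83.80° ✓; |HE| = 20.10 ✓; ∠(HE, EW) = 90.00° ✓; |EW| = 18.90 ✗.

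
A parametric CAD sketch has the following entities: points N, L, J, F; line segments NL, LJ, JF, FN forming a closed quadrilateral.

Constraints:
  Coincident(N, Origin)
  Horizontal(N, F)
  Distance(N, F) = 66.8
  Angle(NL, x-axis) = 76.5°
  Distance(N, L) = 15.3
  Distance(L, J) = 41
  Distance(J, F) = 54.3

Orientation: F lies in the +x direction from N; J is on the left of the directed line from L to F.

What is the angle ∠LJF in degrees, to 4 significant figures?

84.71°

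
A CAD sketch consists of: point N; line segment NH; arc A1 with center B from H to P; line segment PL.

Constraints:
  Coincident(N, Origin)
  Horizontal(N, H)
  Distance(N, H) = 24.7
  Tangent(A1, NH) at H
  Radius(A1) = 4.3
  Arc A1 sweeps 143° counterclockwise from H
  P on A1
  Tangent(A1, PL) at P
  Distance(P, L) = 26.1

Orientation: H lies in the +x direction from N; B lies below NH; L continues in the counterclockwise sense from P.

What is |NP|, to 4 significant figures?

23.43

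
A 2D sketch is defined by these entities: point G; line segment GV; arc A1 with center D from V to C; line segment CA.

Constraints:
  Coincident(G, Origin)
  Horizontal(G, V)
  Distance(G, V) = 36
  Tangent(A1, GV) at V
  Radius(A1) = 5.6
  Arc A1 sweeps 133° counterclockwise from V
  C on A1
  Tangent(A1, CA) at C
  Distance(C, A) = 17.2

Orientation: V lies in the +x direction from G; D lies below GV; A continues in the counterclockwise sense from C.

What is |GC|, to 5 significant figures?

33.266

G is at the origin; G and V share the same y with |GV| = 36.0 and V on the +x side, so V = (36.000, 0.0000). A1 meets GV tangentially, so DV is at right angles to GV, so D = V + (0, -5.6) = (36.000, -5.6000). On A1, V sits at bearing 90° from D; a 133° counterclockwise sweep puts C at bearing 223°, so C = D + 5.6·(cos 223°, sin 223°) = (31.904, -9.4192). Then |GC| = |C − G| = 33.266.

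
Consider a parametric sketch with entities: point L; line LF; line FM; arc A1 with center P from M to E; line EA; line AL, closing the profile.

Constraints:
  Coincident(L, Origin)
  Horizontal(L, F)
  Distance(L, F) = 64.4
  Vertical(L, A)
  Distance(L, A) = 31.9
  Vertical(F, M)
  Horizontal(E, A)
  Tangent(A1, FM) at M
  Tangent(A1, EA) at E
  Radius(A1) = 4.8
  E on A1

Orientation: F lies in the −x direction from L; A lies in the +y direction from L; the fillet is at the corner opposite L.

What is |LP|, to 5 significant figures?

65.472

L is at the origin; L and F share the same y with |LF| = 64.4 and F on the −x side, so F = (-64.400, 0.0000). L and A share the same x with |LA| = 31.9 and A on the +y side, so A = (0.0000, 31.900). The virtual corner opposite L is at (-64.400, 31.900). Tangency of A1 to FM means the radius PM is perpendicular to FM and A1 meets EA tangentially, so PE is at right angles to EA, with radius 4.8, so the center P sits 4.8 in from both sides at P = (-59.600, 27.100). Then |LP| = |P − L| = 65.472.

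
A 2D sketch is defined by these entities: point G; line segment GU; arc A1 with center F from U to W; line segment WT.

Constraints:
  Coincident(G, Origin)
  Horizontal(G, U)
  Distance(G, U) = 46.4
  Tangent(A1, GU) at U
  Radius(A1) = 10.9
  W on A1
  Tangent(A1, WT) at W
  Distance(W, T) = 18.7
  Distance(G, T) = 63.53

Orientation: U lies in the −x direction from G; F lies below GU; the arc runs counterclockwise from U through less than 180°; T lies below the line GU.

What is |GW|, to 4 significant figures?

58.46

G is at the origin; G and U share the same y with |GU| = 46.4 and U on the −x side, so U = (-46.40, 0.000). Since A1 is tangent to GU there, FU ⟂ GU, so F = U + (0, -10.9) = (-46.40, -10.90). Since FW ⟂ WT (tangency), |FT| = √(10.9² + 18.7²) = 21.64 regardless of where W sits on A1. So T lies on both circle(G, 63.53) and circle(F, 21.64); the below-GU intersection is T = (-55.78, -30.41). W is the foot of the tangent from T: W = (-57.27, -11.77).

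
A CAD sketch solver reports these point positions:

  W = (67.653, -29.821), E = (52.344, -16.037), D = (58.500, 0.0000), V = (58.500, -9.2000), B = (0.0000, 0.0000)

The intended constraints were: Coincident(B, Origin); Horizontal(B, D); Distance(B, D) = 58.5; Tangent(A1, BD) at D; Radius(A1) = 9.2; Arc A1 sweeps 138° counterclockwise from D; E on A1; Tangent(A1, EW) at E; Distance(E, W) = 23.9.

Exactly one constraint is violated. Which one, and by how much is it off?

Distance(E, W) = 23.9 — off by 3.30.

B = (0.00, 0.00) ✓; B.y = 0.00, D.y = 0.00 ✓; |BD| = 58.50 ✓; ∠(VD, DB) = 90.00° ✓; |VD| = 9.200 ✓; bearing(V→E) − bearing(V→D) = 138.0° ✓; |VE| = 9.200 ✓; ∠(VE, EW) = 90.00° ✓; |EW| = 20.60 ✗.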